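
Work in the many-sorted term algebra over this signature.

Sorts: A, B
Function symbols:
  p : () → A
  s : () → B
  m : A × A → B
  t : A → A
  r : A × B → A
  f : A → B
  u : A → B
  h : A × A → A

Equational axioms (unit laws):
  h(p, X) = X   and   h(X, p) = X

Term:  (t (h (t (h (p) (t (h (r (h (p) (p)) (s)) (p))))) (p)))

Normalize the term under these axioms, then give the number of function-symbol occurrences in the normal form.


1. (t (h (t (h (p) (t (h (r (h (p) (p)) (s)) (p))))) (p)))  →  (t (t (h (p) (t (h (r (h (p) (p)) (s)) (p))))))
2. (t (t (h (p) (t (h (r (h (p) (p)) (s)) (p))))))  →  (t (t (t (h (r (h (p) (p)) (s)) (p)))))
3. (t (t (t (h (r (h (p) (p)) (s)) (p)))))  →  (t (t (t (r (h (p) (p)) (s)))))
4. (t (t (t (r (h (p) (p)) (s)))))  →  (t (t (t (r (p) (s)))))
normal form: (t (t (t (r (p) (s)))))

size = 6


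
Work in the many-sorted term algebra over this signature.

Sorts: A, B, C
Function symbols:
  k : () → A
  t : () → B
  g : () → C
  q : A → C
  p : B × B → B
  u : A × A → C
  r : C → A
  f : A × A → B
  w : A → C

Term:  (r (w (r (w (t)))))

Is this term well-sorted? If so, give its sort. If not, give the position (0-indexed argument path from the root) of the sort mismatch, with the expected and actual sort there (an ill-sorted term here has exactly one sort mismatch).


ill-sorted at position [0, 0, 0, 0]: expected A, got B

        (t) : B
      (w (t)) : ✗ arg 0 at [0, 0, 0, 0] has sort B, expected A


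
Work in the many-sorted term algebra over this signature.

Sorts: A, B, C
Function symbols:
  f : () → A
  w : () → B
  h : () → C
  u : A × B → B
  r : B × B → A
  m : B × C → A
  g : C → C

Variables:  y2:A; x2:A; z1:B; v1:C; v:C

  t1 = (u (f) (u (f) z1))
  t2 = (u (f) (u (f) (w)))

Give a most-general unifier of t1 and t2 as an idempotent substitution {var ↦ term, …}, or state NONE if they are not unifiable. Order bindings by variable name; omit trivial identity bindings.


{z1 ↦ (w)}


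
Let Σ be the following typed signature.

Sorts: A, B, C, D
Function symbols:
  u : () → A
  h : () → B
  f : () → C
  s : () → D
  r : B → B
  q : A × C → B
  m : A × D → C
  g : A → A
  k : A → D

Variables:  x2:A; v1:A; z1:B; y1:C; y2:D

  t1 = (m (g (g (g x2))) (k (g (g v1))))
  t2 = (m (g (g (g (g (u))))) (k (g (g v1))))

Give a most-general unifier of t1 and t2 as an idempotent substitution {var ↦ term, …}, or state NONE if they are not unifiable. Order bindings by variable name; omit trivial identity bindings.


{x2 ↦ (g (u))}


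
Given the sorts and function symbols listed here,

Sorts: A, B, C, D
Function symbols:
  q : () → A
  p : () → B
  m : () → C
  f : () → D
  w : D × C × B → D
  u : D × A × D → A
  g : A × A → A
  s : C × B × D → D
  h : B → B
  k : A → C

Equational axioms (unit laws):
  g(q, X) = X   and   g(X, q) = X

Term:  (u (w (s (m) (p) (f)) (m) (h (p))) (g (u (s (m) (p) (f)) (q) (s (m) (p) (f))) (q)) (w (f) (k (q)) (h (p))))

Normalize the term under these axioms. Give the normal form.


1. (u (w (s (m) (p) (f)) (m) (h (p))) (g (u (s (m) (p) (f)) (q) (s (m) (p) (f))) (q)) (w (f) (k (q)) (h (p))))  →  (u (w (s (m) (p) (f)) (m) (h (p))) (u (s (m) (p) (f)) (q) (s (m) (p) (f))) (w (f) (k (q)) (h (p))))

normal form = (u (w (s (m) (p) (f)) (m) (h (p))) (u (s (m) (p) (f)) (q) (s (m) (p) (f))) (w (f) (k (q)) (h (p))))


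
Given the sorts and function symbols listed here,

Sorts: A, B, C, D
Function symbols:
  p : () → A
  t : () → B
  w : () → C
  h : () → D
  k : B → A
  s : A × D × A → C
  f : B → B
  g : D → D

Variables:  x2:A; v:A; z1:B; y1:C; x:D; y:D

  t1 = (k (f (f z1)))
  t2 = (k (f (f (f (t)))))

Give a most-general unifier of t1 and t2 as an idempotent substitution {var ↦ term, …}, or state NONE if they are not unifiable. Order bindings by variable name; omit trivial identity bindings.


{z1 ↦ (f (t))}


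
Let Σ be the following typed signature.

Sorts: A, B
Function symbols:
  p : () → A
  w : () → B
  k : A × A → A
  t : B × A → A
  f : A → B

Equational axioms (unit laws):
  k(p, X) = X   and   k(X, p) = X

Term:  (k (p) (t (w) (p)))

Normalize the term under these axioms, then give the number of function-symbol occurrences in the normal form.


1. (k (p) (t (w) (p)))  →  (t (w) (p))
normal form: (t (w) (p))

size = 3


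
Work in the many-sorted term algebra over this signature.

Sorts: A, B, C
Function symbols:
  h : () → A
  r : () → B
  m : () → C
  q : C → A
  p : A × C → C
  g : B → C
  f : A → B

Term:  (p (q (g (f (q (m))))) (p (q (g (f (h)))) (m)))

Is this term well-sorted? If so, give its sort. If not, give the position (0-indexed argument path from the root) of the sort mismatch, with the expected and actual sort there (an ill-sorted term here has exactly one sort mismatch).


well-sorted; sort = C

          (m) : C
        (q (m)) : A
      (f (q (m))) : B
    (g (f (q (m)))) : C
  (q (g (f (q (m))))) : A
          (h) : A
        (f (h)) : B
      (g (f (h))) : C
    (q (g (f (h)))) : A
    (m) : C
  (p (q (g (f (h)))) (m)) : C
(p (q (g (f (q (m))))) (p (q (g (f (h)))) (m))) : C


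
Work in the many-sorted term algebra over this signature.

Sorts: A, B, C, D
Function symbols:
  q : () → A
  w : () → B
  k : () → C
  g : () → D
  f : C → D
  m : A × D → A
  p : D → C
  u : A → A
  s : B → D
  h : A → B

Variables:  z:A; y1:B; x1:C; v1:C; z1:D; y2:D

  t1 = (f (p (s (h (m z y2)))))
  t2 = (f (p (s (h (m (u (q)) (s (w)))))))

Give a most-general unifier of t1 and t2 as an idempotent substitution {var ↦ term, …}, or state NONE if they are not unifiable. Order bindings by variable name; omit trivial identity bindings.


{y2 ↦ (s (w)), z ↦ (u (q))}


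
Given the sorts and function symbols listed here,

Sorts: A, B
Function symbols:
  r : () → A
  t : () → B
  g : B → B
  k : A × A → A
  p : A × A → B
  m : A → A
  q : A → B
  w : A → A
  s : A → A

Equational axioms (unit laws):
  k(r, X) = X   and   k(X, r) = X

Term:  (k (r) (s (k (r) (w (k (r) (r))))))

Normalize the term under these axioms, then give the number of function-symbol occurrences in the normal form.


size = 3

1. (k (r) (s (k (r) (w (k (r) (r))))))  →  (s (k (r) (w (k (r) (r)))))
2. (s (k (r) (w (k (r) (r)))))  →  (s (w (k (r) (r))))
3. (s (w (k (r) (r))))  →  (s (w (r)))
normal form: (s (w (r)))


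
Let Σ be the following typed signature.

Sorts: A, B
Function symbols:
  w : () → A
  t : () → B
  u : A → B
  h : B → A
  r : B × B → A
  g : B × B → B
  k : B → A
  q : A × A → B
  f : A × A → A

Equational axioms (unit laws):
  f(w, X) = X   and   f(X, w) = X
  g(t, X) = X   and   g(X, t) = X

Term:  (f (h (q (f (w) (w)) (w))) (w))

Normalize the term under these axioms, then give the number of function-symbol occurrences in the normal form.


size = 4

1. (f (h (q (f (w) (w)) (w))) (w))  →  (h (q (f (w) (w)) (w)))
2. (h (q (f (w) (w)) (w)))  →  (h (q (w) (w)))
normal form: (h (q (w) (w)))


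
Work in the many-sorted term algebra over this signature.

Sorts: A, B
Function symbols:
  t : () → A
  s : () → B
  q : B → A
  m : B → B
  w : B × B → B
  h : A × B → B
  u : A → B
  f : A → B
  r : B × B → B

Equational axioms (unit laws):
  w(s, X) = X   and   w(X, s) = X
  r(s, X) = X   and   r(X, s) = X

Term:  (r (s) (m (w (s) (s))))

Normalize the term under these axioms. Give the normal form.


1. (r (s) (m (w (s) (s))))  →  (m (w (s) (s)))
2. (m (w (s) (s)))  →  (m (s))

normal form = (m (s))


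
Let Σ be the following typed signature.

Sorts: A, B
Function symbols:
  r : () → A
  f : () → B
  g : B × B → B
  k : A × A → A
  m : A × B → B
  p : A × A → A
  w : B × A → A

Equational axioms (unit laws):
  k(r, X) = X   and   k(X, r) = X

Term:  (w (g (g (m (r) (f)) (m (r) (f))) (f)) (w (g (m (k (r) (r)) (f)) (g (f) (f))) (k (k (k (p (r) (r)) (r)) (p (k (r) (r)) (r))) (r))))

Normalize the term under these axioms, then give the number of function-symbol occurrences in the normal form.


1. (w (g (g (m (r) (f)) (m (r) (f))) (f)) (w (g (m (k (r) (r)) (f)) (g (f) (f))) (k (k (k (p (r) (r)) (r)) (p (k (r) (r)) (r))) (r))))  →  (w (g (g (m (r) (f)) (m (r) (f))) (f)) (w (g (m (r) (f)) (g (f) (f))) (k (k (k (p (r) (r)) (r)) (p (k (r) (r)) (r))) (r))))
2. (w (g (g (m (r) (f)) (m (r) (f))) (f)) (w (g (m (r) (f)) (g (f) (f))) (k (k (k (p (r) (r)) (r)) (p (k (r) (r)) (r))) (r))))  →  (w (g (g (m (r) (f)) (m (r) (f))) (f)) (w (g (m (r) (f)) (g (f) (f))) (k (k (p (r) (r)) (r)) (p (k (r) (r)) (r)))))
3. (w (g (g (m (r) (f)) (m (r) (f))) (f)) (w (g (m (r) (f)) (g (f) (f))) (k (k (p (r) (r)) (r)) (p (k (r) (r)) (r)))))  →  (w (g (g (m (r) (f)) (m (r) (f))) (f)) (w (g (m (r) (f)) (g (f) (f))) (k (p (r) (r)) (p (k (r) (r)) (r)))))
4. (w (g (g (m (r) (f)) (m (r) (f))) (f)) (w (g (m (r) (f)) (g (f) (f))) (k (p (r) (r)) (p (k (r) (r)) (r)))))  →  (w (g (g (m (r) (f)) (m (r) (f))) (f)) (w (g (m (r) (f)) (g (f) (f))) (k (p (r) (r)) (p (r) (r)))))
normal form: (w (g (g (m (r) (f)) (m (r) (f))) (f)) (w (g (m (r) (f)) (g (f) (f))) (k (p (r) (r)) (p (r) (r)))))

size = 25


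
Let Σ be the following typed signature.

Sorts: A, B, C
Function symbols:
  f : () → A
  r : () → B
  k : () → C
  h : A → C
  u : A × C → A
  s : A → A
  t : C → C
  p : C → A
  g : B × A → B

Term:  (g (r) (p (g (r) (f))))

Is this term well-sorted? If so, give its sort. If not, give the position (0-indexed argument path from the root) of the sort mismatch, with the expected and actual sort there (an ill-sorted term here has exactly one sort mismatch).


  (r) : B
      (r) : B
      (f) : A
    (g (r) (f)) : B
  (p (g (r) (f))) : ✗ arg 0 at [1, 0] has sort B, expected C

ill-sorted at position [1, 0]: expected C, got B


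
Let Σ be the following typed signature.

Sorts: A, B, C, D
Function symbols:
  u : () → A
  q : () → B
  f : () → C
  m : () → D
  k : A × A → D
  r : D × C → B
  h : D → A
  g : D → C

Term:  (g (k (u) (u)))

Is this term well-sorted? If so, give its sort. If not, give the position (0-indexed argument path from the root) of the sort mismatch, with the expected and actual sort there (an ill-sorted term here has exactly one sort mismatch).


    (u) : A
    (u) : A
  (k (u) (u)) : D
(g (k (u) (u))) : C

well-sorted; sort = C


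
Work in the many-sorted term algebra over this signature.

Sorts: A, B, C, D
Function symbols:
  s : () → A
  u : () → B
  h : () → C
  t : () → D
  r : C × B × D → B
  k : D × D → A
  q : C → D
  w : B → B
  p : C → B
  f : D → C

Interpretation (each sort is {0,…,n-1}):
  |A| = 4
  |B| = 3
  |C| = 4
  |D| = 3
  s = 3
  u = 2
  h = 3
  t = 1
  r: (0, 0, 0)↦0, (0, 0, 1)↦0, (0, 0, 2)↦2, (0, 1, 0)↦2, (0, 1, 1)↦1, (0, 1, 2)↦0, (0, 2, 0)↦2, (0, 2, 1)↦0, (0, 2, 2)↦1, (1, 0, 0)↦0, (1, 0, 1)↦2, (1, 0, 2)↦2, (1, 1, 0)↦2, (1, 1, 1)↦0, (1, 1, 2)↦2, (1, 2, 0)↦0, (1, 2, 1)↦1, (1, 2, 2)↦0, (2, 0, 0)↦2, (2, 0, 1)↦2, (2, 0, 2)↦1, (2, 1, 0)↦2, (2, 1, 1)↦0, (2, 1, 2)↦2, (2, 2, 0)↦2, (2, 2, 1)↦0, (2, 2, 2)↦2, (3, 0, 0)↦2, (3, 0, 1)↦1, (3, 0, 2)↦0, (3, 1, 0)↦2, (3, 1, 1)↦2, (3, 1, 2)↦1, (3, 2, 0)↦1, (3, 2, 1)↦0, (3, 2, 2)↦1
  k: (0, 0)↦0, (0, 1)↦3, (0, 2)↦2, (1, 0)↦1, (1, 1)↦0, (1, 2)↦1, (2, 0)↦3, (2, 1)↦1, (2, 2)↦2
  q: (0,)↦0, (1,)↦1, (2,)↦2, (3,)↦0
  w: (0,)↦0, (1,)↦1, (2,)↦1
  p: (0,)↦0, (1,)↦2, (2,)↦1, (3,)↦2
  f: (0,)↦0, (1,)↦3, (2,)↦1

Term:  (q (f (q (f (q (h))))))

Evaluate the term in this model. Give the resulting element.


  h = 3
  (q (h)) = q(3,) = 0
  (f (q (h))) = f(0,) = 0
  (q (f (q (h)))) = q(0,) = 0
  (f (q (f (q (h))))) = f(0,) = 0
  (q (f (q (f (q (h)))))) = q(0,) = 0

value = 0


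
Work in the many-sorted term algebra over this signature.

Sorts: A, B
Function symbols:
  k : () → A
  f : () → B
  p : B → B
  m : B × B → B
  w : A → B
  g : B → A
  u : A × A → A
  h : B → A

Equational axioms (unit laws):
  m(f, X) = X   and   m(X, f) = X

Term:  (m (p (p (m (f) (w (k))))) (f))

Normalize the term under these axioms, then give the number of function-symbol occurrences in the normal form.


1. (m (p (p (m (f) (w (k))))) (f))  →  (p (p (m (f) (w (k)))))
2. (p (p (m (f) (w (k)))))  →  (p (p (w (k))))
normal form: (p (p (w (k))))

size = 4


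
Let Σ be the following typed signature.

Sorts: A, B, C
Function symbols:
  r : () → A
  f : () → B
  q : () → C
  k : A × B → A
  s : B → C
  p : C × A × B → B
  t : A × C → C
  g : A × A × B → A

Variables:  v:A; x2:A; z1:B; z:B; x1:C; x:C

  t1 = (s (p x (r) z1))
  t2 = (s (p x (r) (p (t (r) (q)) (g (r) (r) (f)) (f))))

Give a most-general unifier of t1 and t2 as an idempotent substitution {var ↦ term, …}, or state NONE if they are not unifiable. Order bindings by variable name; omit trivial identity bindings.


{z1 ↦ (p (t (r) (q)) (g (r) (r) (f)) (f))}


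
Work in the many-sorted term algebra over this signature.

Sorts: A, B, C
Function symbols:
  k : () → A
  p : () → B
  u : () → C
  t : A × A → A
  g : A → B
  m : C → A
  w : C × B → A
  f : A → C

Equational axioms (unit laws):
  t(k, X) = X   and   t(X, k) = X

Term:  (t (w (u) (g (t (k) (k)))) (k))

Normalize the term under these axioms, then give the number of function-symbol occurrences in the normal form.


1. (t (w (u) (g (t (k) (k)))) (k))  →  (w (u) (g (t (k) (k))))
2. (w (u) (g (t (k) (k))))  →  (w (u) (g (k)))
normal form: (w (u) (g (k)))

size = 4


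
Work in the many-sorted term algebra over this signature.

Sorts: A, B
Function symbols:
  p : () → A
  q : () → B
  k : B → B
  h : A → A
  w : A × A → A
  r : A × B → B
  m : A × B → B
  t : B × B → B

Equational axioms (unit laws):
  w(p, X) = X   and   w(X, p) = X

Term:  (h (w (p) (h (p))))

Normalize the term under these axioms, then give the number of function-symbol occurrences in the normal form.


1. (h (w (p) (h (p))))  →  (h (h (p)))
normal form: (h (h (p)))

size = 3


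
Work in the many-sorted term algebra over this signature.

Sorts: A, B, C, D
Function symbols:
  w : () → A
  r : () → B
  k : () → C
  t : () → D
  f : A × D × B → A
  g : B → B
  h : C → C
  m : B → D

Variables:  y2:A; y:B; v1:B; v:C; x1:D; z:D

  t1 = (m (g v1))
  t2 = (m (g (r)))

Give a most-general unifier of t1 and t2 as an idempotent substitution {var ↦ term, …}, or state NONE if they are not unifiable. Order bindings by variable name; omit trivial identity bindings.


{v1 ↦ (r)}


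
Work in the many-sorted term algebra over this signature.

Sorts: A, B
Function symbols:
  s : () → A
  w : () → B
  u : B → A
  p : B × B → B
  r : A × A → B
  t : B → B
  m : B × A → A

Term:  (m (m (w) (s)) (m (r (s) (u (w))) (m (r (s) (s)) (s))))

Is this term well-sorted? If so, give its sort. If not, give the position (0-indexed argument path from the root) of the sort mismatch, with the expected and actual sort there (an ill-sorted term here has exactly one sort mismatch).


ill-sorted at position [0]: expected B, got A

    (w) : B
    (s) : A
  (m (w) (s)) : A
      (s) : A
        (w) : B
      (u (w)) : A
    (r (s) (u (w))) : B
        (s) : A
        (s) : A
      (r (s) (s)) : B
      (s) : A
    (m (r (s) (s)) (s)) : A
  (m (r (s) (u (w))) (m (r (s) (s)) (s))) : A
(m (m (w) (s)) (m (r (s) (u (w))) (m (r (s) (s)) (s)))) : ✗ arg 0 at [0] has sort A, expected B


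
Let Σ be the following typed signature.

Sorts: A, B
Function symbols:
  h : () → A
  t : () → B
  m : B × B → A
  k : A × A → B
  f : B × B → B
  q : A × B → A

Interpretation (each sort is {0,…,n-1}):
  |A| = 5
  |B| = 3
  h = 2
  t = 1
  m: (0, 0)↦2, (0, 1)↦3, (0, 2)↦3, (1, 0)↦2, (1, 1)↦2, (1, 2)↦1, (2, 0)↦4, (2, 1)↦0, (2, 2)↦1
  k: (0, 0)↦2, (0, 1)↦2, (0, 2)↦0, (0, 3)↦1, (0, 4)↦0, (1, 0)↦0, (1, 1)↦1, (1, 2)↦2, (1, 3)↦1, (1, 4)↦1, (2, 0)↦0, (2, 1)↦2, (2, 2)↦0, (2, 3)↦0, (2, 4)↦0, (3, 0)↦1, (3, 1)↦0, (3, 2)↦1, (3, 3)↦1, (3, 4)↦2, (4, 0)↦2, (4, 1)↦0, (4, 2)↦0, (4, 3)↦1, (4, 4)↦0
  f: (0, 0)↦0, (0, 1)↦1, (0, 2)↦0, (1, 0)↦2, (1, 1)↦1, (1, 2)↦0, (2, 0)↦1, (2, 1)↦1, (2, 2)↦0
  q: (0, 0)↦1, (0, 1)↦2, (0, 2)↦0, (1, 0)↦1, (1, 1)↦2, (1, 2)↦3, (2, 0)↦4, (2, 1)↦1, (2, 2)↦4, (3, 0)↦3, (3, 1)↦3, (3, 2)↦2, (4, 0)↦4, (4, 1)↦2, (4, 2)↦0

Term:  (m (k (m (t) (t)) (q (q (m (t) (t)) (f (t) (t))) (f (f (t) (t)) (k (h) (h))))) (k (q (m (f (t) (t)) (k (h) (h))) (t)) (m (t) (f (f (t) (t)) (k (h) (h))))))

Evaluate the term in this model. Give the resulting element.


value = 3

  t = 1
  t = 1
  (m (t) (t)) = m(1, 1) = 2
  t = 1
  t = 1
  (m (t) (t)) = m(1, 1) = 2
  t = 1
  t = 1
  (f (t) (t)) = f(1, 1) = 1
  (q (m (t) (t)) (f (t) (t))) = q(2, 1) = 1
  t = 1
  t = 1
  (f (t) (t)) = f(1, 1) = 1
  h = 2
  h = 2
  (k (h) (h)) = k(2, 2) = 0
  (f (f (t) (t)) (k (h) (h))) = f(1, 0) = 2
  (q (q (m (t) (t)) (f (t) (t))) (f (f (t) (t)) (k (h) (h)))) = q(1, 2) = 3
  (k (m (t) (t)) (q (q (m (t) (t)) (f (t) (t))) (f (f (t) (t)) (k (h) (h))))) = k(2, 3) = 0
  t = 1
  t = 1
  (f (t) (t)) = f(1, 1) = 1
  h = 2
  h = 2
  (k (h) (h)) = k(2, 2) = 0
  (m (f (t) (t)) (k (h) (h))) = m(1, 0) = 2
  t = 1
  (q (m (f (t) (t)) (k (h) (h))) (t)) = q(2, 1) = 1
  t = 1
  t = 1
  t = 1
  (f (t) (t)) = f(1, 1) = 1
  h = 2
  h = 2
  (k (h) (h)) = k(2, 2) = 0
  (f (f (t) (t)) (k (h) (h))) = f(1, 0) = 2
  (m (t) (f (f (t) (t)) (k (h) (h)))) = m(1, 2) = 1
  (k (q (m (f (t) (t)) (k (h) (h))) (t)) (m (t) (f (f (t) (t)) (k (h) (h))))) = k(1, 1) = 1
  (m (k (m (t) (t)) (q (q (m (t) (t)) (f (t) (t))) (f (f (t) (t)) (k (h) (h))))) (k (q (m (f (t) (t)) (k (h) (h))) (t)) (m (t) (f (f (t) (t)) (k (h) (h)))))) = m(0, 1) = 3


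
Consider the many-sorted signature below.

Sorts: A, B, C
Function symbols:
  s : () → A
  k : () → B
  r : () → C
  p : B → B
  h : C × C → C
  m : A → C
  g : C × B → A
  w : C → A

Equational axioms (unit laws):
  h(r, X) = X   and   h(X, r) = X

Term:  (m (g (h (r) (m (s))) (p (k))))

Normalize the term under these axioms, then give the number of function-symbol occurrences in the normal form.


1. (m (g (h (r) (m (s))) (p (k))))  →  (m (g (m (s)) (p (k))))
normal form: (m (g (m (s)) (p (k))))

size = 6


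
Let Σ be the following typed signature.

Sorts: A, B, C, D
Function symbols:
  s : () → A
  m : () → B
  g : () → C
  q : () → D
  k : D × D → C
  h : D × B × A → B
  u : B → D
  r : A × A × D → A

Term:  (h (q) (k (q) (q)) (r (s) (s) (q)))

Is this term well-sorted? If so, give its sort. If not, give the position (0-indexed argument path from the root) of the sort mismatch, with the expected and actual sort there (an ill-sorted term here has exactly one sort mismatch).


ill-sorted at position [1]: expected B, got C

  (q) : D
    (q) : D
    (q) : D
  (k (q) (q)) : C
    (s) : A
    (s) : A
    (q) : D
  (r (s) (s) (q)) : A
(h (q) (k (q) (q)) (r (s) (s) (q))) : ✗ arg 1 at [1] has sort C, expected B


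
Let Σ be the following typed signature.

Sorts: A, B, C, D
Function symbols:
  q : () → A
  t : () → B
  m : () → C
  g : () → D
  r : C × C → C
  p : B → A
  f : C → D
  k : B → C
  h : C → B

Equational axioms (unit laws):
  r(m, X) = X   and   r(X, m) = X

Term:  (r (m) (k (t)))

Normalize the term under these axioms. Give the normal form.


normal form = (k (t))

1. (r (m) (k (t)))  →  (k (t))


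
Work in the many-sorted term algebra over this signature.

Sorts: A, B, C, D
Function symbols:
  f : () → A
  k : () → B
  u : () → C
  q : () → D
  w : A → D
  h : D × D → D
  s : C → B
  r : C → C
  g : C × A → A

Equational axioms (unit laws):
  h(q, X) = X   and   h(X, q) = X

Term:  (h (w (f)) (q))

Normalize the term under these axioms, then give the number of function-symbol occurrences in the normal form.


size = 2

1. (h (w (f)) (q))  →  (w (f))
normal form: (w (f))


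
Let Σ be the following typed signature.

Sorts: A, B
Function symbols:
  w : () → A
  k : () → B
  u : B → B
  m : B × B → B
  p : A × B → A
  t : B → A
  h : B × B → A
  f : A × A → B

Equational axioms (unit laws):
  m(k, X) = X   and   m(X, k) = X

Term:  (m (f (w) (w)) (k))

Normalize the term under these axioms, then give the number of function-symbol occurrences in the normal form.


size = 3

1. (m (f (w) (w)) (k))  →  (f (w) (w))
normal form: (f (w) (w))


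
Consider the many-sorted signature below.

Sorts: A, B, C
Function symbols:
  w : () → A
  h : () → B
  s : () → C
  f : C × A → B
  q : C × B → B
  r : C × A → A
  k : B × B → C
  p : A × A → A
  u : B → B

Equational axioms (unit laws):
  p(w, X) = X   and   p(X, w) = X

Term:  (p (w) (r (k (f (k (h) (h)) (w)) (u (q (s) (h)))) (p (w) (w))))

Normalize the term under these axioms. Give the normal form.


1. (p (w) (r (k (f (k (h) (h)) (w)) (u (q (s) (h)))) (p (w) (w))))  →  (r (k (f (k (h) (h)) (w)) (u (q (s) (h)))) (p (w) (w)))
2. (r (k (f (k (h) (h)) (w)) (u (q (s) (h)))) (p (w) (w)))  →  (r (k (f (k (h) (h)) (w)) (u (q (s) (h)))) (w))

normal form = (r (k (f (k (h) (h)) (w)) (u (q (s) (h)))) (w))


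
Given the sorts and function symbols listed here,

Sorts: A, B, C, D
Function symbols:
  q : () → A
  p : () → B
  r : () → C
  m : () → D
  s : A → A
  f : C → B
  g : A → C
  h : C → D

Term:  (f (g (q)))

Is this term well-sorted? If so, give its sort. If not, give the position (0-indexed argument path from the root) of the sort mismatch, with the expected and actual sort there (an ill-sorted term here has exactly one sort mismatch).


    (q) : A
  (g (q)) : C
(f (g (q))) : B

well-sorted; sort = B


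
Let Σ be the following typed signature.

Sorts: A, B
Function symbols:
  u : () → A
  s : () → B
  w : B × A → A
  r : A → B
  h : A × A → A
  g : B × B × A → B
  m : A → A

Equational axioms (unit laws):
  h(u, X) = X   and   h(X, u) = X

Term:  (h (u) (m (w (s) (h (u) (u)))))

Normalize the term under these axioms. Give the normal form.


1. (h (u) (m (w (s) (h (u) (u)))))  →  (m (w (s) (h (u) (u))))
2. (m (w (s) (h (u) (u))))  →  (m (w (s) (u)))

normal form = (m (w (s) (u)))


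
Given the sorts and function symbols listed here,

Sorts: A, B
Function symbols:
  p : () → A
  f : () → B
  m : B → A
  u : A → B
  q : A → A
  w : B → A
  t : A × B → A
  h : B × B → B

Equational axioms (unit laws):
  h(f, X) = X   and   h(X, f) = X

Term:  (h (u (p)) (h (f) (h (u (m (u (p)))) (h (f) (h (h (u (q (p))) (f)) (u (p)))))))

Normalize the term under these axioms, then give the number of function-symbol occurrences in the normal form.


size = 14

1. (h (u (p)) (h (f) (h (u (m (u (p)))) (h (f) (h (h (u (q (p))) (f)) (u (p)))))))  →  (h (u (p)) (h (u (m (u (p)))) (h (f) (h (h (u (q (p))) (f)) (u (p))))))
2. (h (u (p)) (h (u (m (u (p)))) (h (f) (h (h (u (q (p))) (f)) (u (p))))))  →  (h (u (p)) (h (u (m (u (p)))) (h (h (u (q (p))) (f)) (u (p)))))
3. (h (u (p)) (h (u (m (u (p)))) (h (h (u (q (p))) (f)) (u (p)))))  →  (h (u (p)) (h (u (m (u (p)))) (h (u (q (p))) (u (p)))))
normal form: (h (u (p)) (h (u (m (u (p)))) (h (u (q (p))) (u (p)))))


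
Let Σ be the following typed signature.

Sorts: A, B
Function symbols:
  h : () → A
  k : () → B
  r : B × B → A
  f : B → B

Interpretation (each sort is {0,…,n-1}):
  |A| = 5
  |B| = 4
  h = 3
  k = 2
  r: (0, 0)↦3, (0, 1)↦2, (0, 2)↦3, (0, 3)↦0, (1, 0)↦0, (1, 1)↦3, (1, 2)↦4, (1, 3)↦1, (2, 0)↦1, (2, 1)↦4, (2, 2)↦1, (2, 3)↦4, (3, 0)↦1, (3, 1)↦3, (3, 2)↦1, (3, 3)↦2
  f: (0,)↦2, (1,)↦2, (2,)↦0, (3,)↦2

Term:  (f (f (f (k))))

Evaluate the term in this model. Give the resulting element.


value = 0

  k = 2
  (f (k)) = f(2,) = 0
  (f (f (k))) = f(0,) = 2
  (f (f (f (k)))) = f(2,) = 0


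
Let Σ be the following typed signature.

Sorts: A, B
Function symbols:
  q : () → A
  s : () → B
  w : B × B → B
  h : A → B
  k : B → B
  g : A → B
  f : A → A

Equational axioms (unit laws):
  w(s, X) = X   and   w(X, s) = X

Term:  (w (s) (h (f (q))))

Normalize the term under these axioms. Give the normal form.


normal form = (h (f (q)))

1. (w (s) (h (f (q))))  →  (h (f (q)))


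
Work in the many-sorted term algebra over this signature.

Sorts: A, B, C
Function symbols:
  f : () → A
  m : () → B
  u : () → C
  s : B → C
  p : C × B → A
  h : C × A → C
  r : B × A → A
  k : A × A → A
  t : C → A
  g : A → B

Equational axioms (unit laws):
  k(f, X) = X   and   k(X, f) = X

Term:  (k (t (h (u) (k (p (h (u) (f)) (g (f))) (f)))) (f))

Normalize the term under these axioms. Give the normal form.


normal form = (t (h (u) (p (h (u) (f)) (g (f)))))

1. (k (t (h (u) (k (p (h (u) (f)) (g (f))) (f)))) (f))  →  (t (h (u) (k (p (h (u) (f)) (g (f))) (f))))
2. (t (h (u) (k (p (h (u) (f)) (g (f))) (f))))  →  (t (h (u) (p (h (u) (f)) (g (f)))))


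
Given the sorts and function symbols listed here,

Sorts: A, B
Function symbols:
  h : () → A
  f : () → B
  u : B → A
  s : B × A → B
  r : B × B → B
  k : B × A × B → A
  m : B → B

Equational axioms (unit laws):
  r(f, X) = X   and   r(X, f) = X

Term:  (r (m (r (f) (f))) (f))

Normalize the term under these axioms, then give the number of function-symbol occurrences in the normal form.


1. (r (m (r (f) (f))) (f))  →  (m (r (f) (f)))
2. (m (r (f) (f)))  →  (m (f))
normal form: (m (f))

size = 2


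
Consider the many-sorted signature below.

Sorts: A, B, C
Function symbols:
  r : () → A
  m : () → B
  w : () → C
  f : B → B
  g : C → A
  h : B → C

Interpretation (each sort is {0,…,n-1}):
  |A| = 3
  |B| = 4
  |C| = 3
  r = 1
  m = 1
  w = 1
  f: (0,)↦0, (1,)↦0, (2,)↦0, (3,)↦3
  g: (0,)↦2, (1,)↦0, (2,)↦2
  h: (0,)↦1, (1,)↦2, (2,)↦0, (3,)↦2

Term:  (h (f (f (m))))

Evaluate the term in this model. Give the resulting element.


value = 1

  m = 1
  (f (m)) = f(1,) = 0
  (f (f (m))) = f(0,) = 0
  (h (f (f (m)))) = h(0,) = 1


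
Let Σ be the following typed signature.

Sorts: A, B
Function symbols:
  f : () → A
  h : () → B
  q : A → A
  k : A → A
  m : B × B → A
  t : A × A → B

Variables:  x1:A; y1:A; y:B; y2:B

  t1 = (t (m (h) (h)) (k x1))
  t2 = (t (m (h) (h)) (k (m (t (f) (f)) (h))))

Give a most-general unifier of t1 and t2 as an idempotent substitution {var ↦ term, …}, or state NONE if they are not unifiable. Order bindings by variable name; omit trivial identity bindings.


{x1 ↦ (m (t (f) (f)) (h))}


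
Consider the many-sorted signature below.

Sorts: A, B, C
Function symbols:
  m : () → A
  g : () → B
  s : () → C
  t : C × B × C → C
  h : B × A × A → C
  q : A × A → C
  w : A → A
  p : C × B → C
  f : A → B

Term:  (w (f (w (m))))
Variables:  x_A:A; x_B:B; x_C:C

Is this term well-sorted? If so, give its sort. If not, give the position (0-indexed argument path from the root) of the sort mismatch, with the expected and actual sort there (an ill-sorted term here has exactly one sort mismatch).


ill-sorted at position [0]: expected A, got B

      (m) : A
    (w (m)) : A
  (f (w (m))) : B
(w (f (w (m)))) : ✗ arg 0 at [0] has sort B, expected A


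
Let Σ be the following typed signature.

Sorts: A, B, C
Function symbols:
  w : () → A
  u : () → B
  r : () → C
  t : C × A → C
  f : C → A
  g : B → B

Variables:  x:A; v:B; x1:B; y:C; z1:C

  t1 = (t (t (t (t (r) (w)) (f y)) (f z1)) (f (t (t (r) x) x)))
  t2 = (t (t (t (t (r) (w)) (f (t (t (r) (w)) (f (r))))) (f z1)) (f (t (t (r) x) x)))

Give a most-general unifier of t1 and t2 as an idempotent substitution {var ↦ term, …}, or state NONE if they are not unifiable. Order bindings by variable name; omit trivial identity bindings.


{y ↦ (t (t (r) (w)) (f (r)))}


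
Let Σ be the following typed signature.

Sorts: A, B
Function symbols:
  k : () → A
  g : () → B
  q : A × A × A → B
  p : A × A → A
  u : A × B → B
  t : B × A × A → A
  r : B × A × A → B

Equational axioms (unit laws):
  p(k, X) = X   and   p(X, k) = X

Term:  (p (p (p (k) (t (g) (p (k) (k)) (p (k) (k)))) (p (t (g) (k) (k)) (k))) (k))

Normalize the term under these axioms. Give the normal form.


normal form = (p (t (g) (k) (k)) (t (g) (k) (k)))

1. (p (p (p (k) (t (g) (p (k) (k)) (p (k) (k)))) (p (t (g) (k) (k)) (k))) (k))  →  (p (p (k) (t (g) (p (k) (k)) (p (k) (k)))) (p (t (g) (k) (k)) (k)))
2. (p (p (k) (t (g) (p (k) (k)) (p (k) (k)))) (p (t (g) (k) (k)) (k)))  →  (p (t (g) (p (k) (k)) (p (k) (k))) (p (t (g) (k) (k)) (k)))
3. (p (t (g) (p (k) (k)) (p (k) (k))) (p (t (g) (k) (k)) (k)))  →  (p (t (g) (k) (p (k) (k))) (p (t (g) (k) (k)) (k)))
4. (p (t (g) (k) (p (k) (k))) (p (t (g) (k) (k)) (k)))  →  (p (t (g) (k) (k)) (p (t (g) (k) (k)) (k)))
5. (p (t (g) (k) (k)) (p (t (g) (k) (k)) (k)))  →  (p (t (g) (k) (k)) (t (g) (k) (k)))


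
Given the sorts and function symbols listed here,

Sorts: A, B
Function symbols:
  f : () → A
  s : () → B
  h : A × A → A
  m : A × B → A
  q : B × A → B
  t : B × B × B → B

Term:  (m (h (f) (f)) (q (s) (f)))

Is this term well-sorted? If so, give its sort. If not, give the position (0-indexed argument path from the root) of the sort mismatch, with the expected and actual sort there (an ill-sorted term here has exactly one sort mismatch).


well-sorted; sort = A

    (f) : A
    (f) : A
  (h (f) (f)) : A
    (s) : B
    (f) : A
  (q (s) (f)) : B
(m (h (f) (f)) (q (s) (f))) : A


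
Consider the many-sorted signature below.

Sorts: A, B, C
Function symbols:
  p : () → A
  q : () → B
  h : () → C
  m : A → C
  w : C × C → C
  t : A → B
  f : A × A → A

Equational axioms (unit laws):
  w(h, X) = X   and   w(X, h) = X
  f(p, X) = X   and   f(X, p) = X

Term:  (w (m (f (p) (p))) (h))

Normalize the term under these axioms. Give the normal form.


1. (w (m (f (p) (p))) (h))  →  (m (f (p) (p)))
2. (m (f (p) (p)))  →  (m (p))

normal form = (m (p))


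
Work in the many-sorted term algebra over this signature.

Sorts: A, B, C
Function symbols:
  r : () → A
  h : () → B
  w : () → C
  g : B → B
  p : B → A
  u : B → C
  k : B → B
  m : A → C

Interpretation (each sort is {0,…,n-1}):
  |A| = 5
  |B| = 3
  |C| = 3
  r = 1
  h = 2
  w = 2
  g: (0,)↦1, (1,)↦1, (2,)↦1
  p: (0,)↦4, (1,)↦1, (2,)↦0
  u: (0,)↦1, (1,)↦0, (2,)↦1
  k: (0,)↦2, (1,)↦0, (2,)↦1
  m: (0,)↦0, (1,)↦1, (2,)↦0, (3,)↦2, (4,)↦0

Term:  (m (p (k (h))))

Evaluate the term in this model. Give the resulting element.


  h = 2
  (k (h)) = k(2,) = 1
  (p (k (h))) = p(1,) = 1
  (m (p (k (h)))) = m(1,) = 1

value = 1


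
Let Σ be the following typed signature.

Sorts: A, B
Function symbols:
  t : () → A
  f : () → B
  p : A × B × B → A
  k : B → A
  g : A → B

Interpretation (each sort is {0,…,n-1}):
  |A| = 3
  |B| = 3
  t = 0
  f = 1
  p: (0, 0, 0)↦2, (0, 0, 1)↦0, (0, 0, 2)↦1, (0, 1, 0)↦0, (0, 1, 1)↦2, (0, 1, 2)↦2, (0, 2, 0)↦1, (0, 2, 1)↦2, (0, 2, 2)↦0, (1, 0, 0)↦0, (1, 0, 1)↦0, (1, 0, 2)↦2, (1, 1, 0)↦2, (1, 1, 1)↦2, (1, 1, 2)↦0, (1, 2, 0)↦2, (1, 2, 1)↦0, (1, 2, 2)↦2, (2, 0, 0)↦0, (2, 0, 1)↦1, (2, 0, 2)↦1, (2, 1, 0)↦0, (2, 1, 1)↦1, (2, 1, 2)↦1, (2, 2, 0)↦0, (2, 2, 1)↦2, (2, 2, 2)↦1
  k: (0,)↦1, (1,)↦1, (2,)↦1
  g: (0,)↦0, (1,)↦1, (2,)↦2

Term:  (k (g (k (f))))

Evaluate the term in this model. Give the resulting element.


  f = 1
  (k (f)) = k(1,) = 1
  (g (k (f))) = g(1,) = 1
  (k (g (k (f)))) = k(1,) = 1

value = 1


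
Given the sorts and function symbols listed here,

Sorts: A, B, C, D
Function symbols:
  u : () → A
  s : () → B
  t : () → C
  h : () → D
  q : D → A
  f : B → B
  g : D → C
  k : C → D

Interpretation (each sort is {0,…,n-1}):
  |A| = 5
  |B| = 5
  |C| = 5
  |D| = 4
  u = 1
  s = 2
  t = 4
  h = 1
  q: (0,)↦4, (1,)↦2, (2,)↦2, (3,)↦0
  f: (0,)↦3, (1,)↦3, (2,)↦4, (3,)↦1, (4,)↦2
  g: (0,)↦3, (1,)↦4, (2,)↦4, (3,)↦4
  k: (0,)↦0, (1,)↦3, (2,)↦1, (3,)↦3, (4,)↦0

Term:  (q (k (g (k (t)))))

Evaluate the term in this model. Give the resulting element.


  t = 4
  (k (t)) = k(4,) = 0
  (g (k (t))) = g(0,) = 3
  (k (g (k (t)))) = k(3,) = 3
  (q (k (g (k (t))))) = q(3,) = 0

value = 0


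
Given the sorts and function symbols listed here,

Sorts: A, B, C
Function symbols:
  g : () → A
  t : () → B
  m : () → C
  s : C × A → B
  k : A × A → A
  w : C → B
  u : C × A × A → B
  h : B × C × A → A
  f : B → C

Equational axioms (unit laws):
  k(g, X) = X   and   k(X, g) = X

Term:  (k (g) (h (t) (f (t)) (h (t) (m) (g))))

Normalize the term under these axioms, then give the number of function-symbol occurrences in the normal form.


1. (k (g) (h (t) (f (t)) (h (t) (m) (g))))  →  (h (t) (f (t)) (h (t) (m) (g)))
normal form: (h (t) (f (t)) (h (t) (m) (g)))

size = 8


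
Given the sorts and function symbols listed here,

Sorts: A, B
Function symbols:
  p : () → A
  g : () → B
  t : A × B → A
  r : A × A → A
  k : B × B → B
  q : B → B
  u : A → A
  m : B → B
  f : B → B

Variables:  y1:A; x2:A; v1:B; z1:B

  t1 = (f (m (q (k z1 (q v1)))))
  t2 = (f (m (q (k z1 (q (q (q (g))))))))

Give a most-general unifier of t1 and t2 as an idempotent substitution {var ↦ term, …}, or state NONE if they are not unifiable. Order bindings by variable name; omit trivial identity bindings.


{v1 ↦ (q (q (g)))}


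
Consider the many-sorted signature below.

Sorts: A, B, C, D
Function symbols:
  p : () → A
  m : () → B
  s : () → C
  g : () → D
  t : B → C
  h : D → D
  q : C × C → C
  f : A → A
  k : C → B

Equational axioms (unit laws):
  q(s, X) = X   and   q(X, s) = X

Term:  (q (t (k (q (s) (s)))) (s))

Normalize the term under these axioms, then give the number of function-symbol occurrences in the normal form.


1. (q (t (k (q (s) (s)))) (s))  →  (t (k (q (s) (s))))
2. (t (k (q (s) (s))))  →  (t (k (s)))
normal form: (t (k (s)))

size = 3


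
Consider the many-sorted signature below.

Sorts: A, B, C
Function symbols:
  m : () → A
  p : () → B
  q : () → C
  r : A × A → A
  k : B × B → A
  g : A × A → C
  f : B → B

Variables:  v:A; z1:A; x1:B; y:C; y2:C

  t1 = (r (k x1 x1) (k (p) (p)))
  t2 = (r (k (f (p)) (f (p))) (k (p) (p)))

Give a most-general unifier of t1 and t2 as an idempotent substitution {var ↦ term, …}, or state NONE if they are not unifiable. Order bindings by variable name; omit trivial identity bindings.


{x1 ↦ (f (p))}


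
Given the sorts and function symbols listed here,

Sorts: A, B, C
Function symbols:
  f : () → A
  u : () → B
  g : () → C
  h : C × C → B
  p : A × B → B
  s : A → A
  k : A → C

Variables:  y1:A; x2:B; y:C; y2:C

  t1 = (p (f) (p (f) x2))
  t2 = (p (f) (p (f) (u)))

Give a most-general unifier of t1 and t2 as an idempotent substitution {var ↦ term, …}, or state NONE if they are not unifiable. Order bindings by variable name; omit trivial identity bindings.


{x2 ↦ (u)}


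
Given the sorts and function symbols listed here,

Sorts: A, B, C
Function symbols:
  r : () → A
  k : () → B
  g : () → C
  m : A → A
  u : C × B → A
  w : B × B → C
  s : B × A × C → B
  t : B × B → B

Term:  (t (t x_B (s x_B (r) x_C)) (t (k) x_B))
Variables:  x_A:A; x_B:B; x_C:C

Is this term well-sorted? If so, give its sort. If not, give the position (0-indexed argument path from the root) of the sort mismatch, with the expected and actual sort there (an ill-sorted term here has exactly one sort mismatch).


    x_B : B
      x_B : B
      (r) : A
      x_C : C
    (s x_B (r) x_C) : B
  (t x_B (s x_B (r) x_C)) : B
    (k) : B
    x_B : B
  (t (k) x_B) : B
(t (t x_B (s x_B (r) x_C)) (t (k) x_B)) : B

well-sorted; sort = B


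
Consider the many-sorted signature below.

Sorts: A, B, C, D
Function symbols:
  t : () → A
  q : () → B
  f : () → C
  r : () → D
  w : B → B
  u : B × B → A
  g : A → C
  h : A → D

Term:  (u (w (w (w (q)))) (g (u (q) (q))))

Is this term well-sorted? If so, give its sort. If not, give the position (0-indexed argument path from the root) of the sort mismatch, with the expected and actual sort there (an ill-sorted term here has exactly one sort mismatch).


ill-sorted at position [1]: expected B, got C

        (q) : B
      (w (q)) : B
    (w (w (q))) : B
  (w (w (w (q)))) : B
      (q) : B
      (q) : B
    (u (q) (q)) : A
  (g (u (q) (q))) : C
(u (w (w (w (q)))) (g (u (q) (q)))) : ✗ arg 1 at [1] has sort C, expected B


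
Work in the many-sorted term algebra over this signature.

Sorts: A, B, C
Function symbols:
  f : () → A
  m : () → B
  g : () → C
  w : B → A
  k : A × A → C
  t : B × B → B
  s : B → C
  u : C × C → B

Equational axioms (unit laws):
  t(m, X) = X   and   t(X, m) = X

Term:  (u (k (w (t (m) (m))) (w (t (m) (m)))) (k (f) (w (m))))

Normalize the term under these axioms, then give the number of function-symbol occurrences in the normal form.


1. (u (k (w (t (m) (m))) (w (t (m) (m)))) (k (f) (w (m))))  →  (u (k (w (m)) (w (t (m) (m)))) (k (f) (w (m))))
2. (u (k (w (m)) (w (t (m) (m)))) (k (f) (w (m))))  →  (u (k (w (m)) (w (m))) (k (f) (w (m))))
normal form: (u (k (w (m)) (w (m))) (k (f) (w (m))))

size = 10


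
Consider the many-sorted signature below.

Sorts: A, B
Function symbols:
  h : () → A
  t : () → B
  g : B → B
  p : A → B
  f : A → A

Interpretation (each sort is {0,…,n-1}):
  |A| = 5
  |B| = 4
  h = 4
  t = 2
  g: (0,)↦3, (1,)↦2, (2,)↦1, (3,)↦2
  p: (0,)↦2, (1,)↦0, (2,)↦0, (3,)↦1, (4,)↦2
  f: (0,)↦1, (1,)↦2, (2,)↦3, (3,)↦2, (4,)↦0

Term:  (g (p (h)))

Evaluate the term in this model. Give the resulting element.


value = 1

  h = 4
  (p (h)) = p(4,) = 2
  (g (p (h))) = g(2,) = 1


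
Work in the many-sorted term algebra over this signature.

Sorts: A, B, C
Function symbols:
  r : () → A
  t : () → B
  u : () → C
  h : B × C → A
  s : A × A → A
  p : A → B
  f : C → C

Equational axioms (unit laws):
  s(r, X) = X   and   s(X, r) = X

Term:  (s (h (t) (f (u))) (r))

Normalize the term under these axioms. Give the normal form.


1. (s (h (t) (f (u))) (r))  →  (h (t) (f (u)))

normal form = (h (t) (f (u)))


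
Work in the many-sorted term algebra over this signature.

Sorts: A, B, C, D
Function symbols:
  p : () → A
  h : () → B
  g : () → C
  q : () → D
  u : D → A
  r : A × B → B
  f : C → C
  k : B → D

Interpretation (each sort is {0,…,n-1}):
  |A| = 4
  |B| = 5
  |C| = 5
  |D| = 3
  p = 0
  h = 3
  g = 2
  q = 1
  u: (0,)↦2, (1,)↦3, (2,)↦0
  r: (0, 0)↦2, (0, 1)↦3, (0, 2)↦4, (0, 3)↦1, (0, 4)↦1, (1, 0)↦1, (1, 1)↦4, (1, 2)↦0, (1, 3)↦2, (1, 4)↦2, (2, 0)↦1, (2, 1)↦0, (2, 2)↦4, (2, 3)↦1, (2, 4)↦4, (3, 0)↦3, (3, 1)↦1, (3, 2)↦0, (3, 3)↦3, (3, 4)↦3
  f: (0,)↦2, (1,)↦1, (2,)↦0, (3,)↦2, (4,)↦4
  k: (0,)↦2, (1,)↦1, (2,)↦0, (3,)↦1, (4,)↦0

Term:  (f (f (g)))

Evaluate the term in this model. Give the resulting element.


  g = 2
  (f (g)) = f(2,) = 0
  (f (f (g))) = f(0,) = 2

value = 2


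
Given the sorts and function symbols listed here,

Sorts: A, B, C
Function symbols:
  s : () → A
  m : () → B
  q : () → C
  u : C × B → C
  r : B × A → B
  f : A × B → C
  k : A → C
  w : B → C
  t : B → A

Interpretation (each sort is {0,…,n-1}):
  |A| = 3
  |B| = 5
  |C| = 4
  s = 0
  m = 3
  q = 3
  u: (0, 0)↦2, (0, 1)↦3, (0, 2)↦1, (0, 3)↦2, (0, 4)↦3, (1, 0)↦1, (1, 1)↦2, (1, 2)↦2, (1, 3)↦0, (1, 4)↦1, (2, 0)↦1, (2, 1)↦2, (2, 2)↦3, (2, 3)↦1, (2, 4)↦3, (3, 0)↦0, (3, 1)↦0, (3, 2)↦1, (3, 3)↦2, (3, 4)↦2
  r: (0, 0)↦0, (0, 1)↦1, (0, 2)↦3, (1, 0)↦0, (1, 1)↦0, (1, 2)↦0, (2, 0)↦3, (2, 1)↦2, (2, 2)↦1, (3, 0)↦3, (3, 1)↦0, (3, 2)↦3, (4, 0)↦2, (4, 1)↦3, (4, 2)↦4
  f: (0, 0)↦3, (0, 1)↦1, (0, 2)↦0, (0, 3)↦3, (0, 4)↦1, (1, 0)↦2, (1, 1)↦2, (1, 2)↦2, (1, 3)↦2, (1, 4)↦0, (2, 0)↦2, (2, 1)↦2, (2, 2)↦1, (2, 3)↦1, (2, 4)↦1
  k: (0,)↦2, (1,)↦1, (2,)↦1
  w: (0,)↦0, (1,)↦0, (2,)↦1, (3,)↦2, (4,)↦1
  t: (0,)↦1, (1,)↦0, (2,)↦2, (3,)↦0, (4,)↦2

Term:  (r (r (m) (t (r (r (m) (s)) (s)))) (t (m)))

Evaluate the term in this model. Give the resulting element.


  m = 3
  m = 3
  s = 0
  (r (m) (s)) = r(3, 0) = 3
  s = 0
  (r (r (m) (s)) (s)) = r(3, 0) = 3
  (t (r (r (m) (s)) (s))) = t(3,) = 0
  (r (m) (t (r (r (m) (s)) (s)))) = r(3, 0) = 3
  m = 3
  (t (m)) = t(3,) = 0
  (r (r (m) (t (r (r (m) (s)) (s)))) (t (m))) = r(3, 0) = 3

value = 3
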